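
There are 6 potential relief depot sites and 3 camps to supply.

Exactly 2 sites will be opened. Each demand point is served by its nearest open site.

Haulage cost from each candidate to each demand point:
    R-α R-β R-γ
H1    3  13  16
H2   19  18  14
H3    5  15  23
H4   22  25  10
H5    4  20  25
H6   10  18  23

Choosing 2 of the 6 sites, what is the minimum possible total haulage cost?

26

Open {H1, H4}.
  R-α→H1 3, R-β→H1 13, R-γ→H4 10  ⇒ total 26.
Compare {H1, H2}: total 30.
Compare {H3, H4}: total 30.
No size-2 selection does better; minimum is 26.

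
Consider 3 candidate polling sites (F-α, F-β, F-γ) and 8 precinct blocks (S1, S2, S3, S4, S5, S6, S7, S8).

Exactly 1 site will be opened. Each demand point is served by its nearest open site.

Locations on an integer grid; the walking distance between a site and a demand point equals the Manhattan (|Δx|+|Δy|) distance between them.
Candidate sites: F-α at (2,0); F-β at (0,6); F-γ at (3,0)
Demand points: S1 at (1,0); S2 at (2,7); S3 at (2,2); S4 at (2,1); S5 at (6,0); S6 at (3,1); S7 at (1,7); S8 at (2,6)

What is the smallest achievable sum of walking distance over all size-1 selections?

31

Open {F-α}.
  S1→F-α 1, S2→F-α 7, S3→F-α 2, S4→F-α 1, S5→F-α 4, S6→F-α 2, S7→F-α 8, S8→F-α 6  ⇒ total 31.
Compare {F-γ}: total 35.
Compare {F-β}: total 47.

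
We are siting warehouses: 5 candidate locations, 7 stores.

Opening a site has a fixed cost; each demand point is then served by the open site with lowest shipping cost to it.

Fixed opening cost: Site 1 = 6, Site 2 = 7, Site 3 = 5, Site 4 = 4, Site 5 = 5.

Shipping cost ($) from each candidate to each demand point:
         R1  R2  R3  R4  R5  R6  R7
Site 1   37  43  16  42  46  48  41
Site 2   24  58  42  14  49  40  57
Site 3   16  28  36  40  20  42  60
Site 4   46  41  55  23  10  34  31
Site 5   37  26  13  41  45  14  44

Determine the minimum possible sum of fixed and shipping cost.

Open {Site 2, Site 3, Site 4, Site 5}: assign each demand point to its cheapest open site.
  R1→Site 3 16, R2→Site 5 26, R3→Site 5 13, R4→Site 2 14, R5→Site 4 10, R6→Site 5 14, R7→Site 4 31
  shipping cost 124, fixed 21 → total 145.
Compare {Site 3, Site 4, Site 5}: shipping cost 133 + fixed 14 = 147.
Compare {Site 2, Site 4, Site 5}: shipping cost 132 + fixed 16 = 148.
Compare {Site 1, Site 2, Site 3, Site 4, Site 5}: shipping cost 124 + fixed 27 = 151.
All other subsets cost ≥ 147. Minimum total cost: 145.

145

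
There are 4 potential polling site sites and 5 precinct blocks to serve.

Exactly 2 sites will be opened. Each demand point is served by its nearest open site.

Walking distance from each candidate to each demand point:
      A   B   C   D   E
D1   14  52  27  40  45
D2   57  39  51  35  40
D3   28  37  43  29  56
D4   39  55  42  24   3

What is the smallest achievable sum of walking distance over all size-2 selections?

120

Open {D1, D4}.
  A→D1 14, B→D1 52, C→D1 27, D→D4 24, E→D4 3  ⇒ total 120.
Compare {D3, D4}: total 134.
Compare {D2, D4}: total 147.
No size-2 selection does better; minimum is 120.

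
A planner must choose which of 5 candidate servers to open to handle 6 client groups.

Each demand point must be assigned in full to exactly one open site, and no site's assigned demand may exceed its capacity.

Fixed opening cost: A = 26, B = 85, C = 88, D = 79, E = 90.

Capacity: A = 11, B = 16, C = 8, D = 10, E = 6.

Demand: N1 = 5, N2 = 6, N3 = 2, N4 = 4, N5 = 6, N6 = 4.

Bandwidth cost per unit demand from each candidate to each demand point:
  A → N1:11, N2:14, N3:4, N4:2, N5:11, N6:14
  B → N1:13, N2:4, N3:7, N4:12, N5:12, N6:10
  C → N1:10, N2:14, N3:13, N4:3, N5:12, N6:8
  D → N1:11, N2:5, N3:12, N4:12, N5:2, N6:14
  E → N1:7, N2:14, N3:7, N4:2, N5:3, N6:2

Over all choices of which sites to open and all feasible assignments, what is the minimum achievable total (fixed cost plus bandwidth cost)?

318

Open {A, B}; cheapest assignment that respects the capacities:
  A (cap 11, load 11): N1, N3, N4 — cost 5×11 + 2×4 + 4×2 = 71
  B (cap 16, load 16): N2, N5, N6 — cost 6×4 + 6×12 + 4×10 = 136
  Shipping 207, fixed 111 → total 318.
  Any other capacity-feasible assignment to {A, B} ships for at least 207.
Compare {A, B, D}: its best feasible assignment gives total 337.
Compare {A, B, E}: its best feasible assignment gives total 354.
Every other set of open sites that can feasibly serve all demand totals ≥ 337 even under its best assignment. Minimum: 318.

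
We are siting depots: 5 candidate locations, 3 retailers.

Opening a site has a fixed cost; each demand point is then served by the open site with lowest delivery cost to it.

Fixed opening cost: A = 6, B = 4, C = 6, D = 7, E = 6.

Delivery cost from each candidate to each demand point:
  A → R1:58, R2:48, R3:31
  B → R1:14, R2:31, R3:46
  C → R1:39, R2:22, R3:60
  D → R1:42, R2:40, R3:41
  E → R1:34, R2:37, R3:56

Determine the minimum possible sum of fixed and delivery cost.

Open {A, B, C}: assign each demand point to its cheapest open site.
  R1→B 14, R2→C 22, R3→A 31
  delivery cost 67, fixed 16 → total 83.
Compare {A, B}: delivery cost 76 + fixed 10 = 86.
Compare {A, B, C, E}: delivery cost 67 + fixed 22 = 89.
Compare {A, B, C, D}: delivery cost 67 + fixed 23 = 90.
All other subsets cost ≥ 86. Minimum total cost: 83.

83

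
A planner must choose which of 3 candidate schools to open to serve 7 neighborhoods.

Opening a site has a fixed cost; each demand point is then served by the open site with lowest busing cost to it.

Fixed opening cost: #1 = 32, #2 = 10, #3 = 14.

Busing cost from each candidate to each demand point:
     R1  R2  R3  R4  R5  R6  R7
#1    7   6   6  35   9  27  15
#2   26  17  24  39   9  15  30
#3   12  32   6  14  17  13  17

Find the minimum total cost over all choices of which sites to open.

112

Open {#2, #3}: assign each demand point to its cheapest open site.
  R1→#3 12, R2→#2 17, R3→#3 6, R4→#3 14, R5→#2 9, R6→#3 13, R7→#3 17
  busing cost 88, fixed 24 → total 112.
Compare {#1, #3}: busing cost 70 + fixed 46 = 116.
Compare {#3}: busing cost 111 + fixed 14 = 125.
Compare {#1, #2, #3}: busing cost 70 + fixed 56 = 126.
All other subsets cost ≥ 116. Minimum total cost: 112.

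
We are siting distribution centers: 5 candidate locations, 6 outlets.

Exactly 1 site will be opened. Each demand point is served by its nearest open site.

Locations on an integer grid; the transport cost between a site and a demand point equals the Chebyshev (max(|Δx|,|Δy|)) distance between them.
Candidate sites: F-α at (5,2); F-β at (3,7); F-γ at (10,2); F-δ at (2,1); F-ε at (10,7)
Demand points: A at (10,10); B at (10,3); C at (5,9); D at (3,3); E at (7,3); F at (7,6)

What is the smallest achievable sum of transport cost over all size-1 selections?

26

Open {F-ε}.
  A→F-ε 3, B→F-ε 4, C→F-ε 5, D→F-ε 7, E→F-ε 4, F→F-ε 3  ⇒ total 26.
Compare {F-α}: total 28.
Compare {F-β}: total 28.
No size-1 selection does better; minimum is 26.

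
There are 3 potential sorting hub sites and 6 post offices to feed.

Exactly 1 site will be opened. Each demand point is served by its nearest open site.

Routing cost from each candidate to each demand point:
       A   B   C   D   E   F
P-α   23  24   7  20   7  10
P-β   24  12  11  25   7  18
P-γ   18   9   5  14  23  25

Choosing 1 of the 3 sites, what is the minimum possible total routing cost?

Open {P-α}.
  A→P-α 23, B→P-α 24, C→P-α 7, D→P-α 20, E→P-α 7, F→P-α 10  ⇒ total 91.
Compare {P-γ}: total 94.
Compare {P-β}: total 97.

91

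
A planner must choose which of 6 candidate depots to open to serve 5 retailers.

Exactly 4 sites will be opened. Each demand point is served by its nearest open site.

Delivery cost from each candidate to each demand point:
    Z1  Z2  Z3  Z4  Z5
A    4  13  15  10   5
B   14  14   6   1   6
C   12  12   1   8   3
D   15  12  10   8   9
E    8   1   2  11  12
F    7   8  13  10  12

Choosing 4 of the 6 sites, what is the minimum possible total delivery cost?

10

Open {A, B, C, E}.
  Z1→A 4, Z2→E 1, Z3→C 1, Z4→B 1, Z5→C 3  ⇒ total 10.
Compare {A, B, D, E}: total 13.
Compare {A, B, E, F}: total 13.
No size-4 selection does better; minimum is 10.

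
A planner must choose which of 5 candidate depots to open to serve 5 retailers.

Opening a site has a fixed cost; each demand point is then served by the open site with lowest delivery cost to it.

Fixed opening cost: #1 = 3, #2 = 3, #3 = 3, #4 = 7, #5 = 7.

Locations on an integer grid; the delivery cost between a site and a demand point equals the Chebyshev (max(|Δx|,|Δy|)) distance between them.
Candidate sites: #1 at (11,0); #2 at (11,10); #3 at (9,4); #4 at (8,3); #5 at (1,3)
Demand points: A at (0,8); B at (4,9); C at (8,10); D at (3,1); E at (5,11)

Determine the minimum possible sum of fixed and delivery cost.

Open {#2, #5}: assign each demand point to its cheapest open site.
  A→#5 5, B→#5 6, C→#2 3, D→#5 2, E→#2 6
  delivery cost 22, fixed 10 → total 32.
Compare {#2, #3, #5}: delivery cost 21 + fixed 13 = 34.
Compare {#5}: delivery cost 28 + fixed 7 = 35.
Compare {#2, #3}: delivery cost 29 + fixed 6 = 35.
All other subsets cost ≥ 34. Minimum total cost: 32.

32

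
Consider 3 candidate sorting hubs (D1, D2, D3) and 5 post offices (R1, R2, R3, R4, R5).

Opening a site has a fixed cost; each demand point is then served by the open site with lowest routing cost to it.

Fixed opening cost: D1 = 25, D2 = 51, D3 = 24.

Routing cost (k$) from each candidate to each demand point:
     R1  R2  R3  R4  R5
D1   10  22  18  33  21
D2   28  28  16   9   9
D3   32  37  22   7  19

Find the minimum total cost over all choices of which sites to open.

125

Open {D1, D3}: assign each demand point to its cheapest open site.
  R1→D1 10, R2→D1 22, R3→D1 18, R4→D3 7, R5→D3 19
  routing cost 76, fixed 49 → total 125.
Compare {D1}: routing cost 104 + fixed 25 = 129.
Compare {D2}: routing cost 90 + fixed 51 = 141.
Compare {D3}: routing cost 117 + fixed 24 = 141.
All other subsets cost ≥ 129. Minimum total cost: 125.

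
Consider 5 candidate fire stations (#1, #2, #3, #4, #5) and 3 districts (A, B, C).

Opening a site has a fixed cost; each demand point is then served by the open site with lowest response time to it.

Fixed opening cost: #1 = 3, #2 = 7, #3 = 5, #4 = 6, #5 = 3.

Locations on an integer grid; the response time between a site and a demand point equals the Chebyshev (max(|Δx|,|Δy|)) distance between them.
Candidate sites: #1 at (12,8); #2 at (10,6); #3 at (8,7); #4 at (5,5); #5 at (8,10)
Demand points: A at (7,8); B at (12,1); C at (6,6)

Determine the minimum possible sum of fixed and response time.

Open {#3}: assign each demand point to its cheapest open site.
  A→#3 1, B→#3 6, C→#3 2
  response time 9, fixed 5 → total 14.
Compare {#4}: response time 11 + fixed 6 = 17.
Compare {#1, #3}: response time 9 + fixed 8 = 17.
Compare {#3, #5}: response time 9 + fixed 8 = 17.
All other subsets cost ≥ 17. Minimum total cost: 14.

14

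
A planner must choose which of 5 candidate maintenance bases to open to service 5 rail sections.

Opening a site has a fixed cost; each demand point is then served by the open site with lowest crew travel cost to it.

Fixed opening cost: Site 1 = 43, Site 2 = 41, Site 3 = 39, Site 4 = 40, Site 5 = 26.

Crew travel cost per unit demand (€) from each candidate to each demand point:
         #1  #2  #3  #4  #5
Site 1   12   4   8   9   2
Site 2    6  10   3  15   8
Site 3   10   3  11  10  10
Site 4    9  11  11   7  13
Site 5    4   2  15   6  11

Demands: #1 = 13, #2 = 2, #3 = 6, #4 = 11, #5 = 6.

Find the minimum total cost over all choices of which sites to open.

251

Open {Site 1, Site 5}: assign each demand point to its cheapest open site.
  #1→Site 5 13×4=52, #2→Site 5 2×2=4, #3→Site 1 6×8=48, #4→Site 5 11×6=66, #5→Site 1 6×2=12
  crew travel cost 182, fixed 69 → total 251.
Compare {Site 2, Site 5}: crew travel cost 188 + fixed 67 = 255.
Compare {Site 1, Site 2, Site 5}: crew travel cost 152 + fixed 110 = 262.
Compare {Site 1, Site 3, Site 5}: crew travel cost 182 + fixed 108 = 290.
All other subsets cost ≥ 255. Minimum total cost: 251.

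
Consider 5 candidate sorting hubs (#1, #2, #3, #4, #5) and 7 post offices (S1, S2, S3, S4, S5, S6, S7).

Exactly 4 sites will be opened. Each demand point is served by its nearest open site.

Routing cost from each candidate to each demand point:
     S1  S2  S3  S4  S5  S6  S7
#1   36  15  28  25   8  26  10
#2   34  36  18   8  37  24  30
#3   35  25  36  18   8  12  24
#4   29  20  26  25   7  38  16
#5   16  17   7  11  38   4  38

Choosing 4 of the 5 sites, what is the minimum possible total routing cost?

67

Open {#1, #2, #4, #5}.
  S1→#5 16, S2→#1 15, S3→#5 7, S4→#2 8, S5→#4 7, S6→#5 4, S7→#1 10  ⇒ total 67.
Compare {#1, #2, #3, #5}: total 68.
Compare {#1, #3, #4, #5}: total 70.
No size-4 selection does better; minimum is 67.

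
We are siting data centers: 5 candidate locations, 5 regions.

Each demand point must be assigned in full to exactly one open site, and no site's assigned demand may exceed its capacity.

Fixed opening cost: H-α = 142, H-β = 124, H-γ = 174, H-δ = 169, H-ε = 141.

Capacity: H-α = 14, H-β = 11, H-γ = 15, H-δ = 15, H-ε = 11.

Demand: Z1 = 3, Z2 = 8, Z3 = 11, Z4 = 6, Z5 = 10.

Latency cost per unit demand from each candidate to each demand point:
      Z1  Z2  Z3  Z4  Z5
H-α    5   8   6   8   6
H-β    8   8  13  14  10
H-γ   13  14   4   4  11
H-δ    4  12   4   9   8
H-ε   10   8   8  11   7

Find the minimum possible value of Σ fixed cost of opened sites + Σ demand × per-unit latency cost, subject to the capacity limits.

Open {H-α, H-δ, H-ε}; cheapest assignment that respects the capacities:
  H-α (cap 14, load 14): Z2, Z4 — cost 8×8 + 6×8 = 112
  H-δ (cap 15, load 14): Z1, Z3 — cost 3×4 + 11×4 = 56
  H-ε (cap 11, load 10): Z5 — cost 10×7 = 70
  Shipping 238, fixed 452 → total 690.
  Any other capacity-feasible assignment to {H-α, H-δ, H-ε} ships for at least 238.
Compare {H-α, H-β, H-δ}: its best feasible assignment gives total 703.
Compare {H-α, H-γ, H-ε}: its best feasible assignment gives total 722.
Every other set of open sites that can feasibly serve all demand totals ≥ 703 even under its best assignment. Minimum: 690.

690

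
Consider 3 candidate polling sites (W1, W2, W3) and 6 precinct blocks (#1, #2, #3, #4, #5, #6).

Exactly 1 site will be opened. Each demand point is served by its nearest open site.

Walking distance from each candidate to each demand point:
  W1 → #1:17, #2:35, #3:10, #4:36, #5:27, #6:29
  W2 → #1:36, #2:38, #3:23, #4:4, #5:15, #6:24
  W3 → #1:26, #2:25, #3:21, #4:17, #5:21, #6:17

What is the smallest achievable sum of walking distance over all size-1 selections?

127

Open {W3}.
  #1→W3 26, #2→W3 25, #3→W3 21, #4→W3 17, #5→W3 21, #6→W3 17  ⇒ total 127.
Compare {W2}: total 140.
Compare {W1}: total 154.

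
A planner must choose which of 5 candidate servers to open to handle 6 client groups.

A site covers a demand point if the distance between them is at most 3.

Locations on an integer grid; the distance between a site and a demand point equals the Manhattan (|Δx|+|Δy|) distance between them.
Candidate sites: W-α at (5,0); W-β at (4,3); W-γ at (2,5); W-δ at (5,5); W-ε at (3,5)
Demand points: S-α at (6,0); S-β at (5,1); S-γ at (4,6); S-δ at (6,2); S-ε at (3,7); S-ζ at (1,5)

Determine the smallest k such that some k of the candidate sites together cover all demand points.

Coverage sets (demand points within 3 of each site):
  W-α: {S-α, S-β, S-δ}
  W-β: {S-β, S-γ, S-δ}
  W-γ: {S-γ, S-ε, S-ζ}
  W-δ: {S-γ}
  W-ε: {S-γ, S-ε, S-ζ}
No single site covers all 6 demand points.
But {W-α, W-γ} covers everything, so the minimum is 2.

2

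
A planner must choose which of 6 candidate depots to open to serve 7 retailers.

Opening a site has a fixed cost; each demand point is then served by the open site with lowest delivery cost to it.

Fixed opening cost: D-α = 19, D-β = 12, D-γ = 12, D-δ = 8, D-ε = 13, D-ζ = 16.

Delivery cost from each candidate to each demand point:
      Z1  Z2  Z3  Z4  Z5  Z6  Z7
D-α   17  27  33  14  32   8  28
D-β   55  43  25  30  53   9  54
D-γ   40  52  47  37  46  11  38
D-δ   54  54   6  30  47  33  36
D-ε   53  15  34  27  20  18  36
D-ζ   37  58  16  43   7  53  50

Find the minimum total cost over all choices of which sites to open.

148

Open {D-α, D-δ, D-ε}: assign each demand point to its cheapest open site.
  Z1→D-α 17, Z2→D-ε 15, Z3→D-δ 6, Z4→D-α 14, Z5→D-ε 20, Z6→D-α 8, Z7→D-α 28
  delivery cost 108, fixed 40 → total 148.
Compare {D-α, D-δ, D-ζ}: delivery cost 107 + fixed 43 = 150.
Compare {D-α, D-δ, D-ε, D-ζ}: delivery cost 95 + fixed 56 = 151.
Compare {D-α, D-ζ}: delivery cost 117 + fixed 35 = 152.
All other subsets cost ≥ 150. Minimum total cost: 148.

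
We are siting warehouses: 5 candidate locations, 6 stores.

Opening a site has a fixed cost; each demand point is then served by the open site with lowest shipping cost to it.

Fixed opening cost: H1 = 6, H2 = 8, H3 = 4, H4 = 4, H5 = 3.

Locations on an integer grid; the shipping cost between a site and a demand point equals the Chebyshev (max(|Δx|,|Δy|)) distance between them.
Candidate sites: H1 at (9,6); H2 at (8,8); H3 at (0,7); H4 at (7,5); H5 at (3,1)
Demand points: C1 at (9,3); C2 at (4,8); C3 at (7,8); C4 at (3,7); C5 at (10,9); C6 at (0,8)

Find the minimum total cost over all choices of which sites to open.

24

Open {H3, H4}: assign each demand point to its cheapest open site.
  C1→H4 2, C2→H4 3, C3→H4 3, C4→H3 3, C5→H4 4, C6→H3 1
  shipping cost 16, fixed 8 → total 24.
Compare {H1, H3}: shipping cost 16 + fixed 10 = 26.
Compare {H4}: shipping cost 23 + fixed 4 = 27.
Compare {H3, H4, H5}: shipping cost 16 + fixed 11 = 27.
All other subsets cost ≥ 26. Minimum total cost: 24.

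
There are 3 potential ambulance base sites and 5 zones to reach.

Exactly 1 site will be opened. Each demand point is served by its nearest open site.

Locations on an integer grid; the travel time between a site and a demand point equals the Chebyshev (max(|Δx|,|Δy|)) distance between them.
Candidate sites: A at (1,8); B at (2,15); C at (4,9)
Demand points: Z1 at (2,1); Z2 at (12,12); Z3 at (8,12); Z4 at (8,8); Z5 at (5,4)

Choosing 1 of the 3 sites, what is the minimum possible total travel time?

29

Open {C}.
  Z1→C 8, Z2→C 8, Z3→C 4, Z4→C 4, Z5→C 5  ⇒ total 29.
Compare {A}: total 36.
Compare {B}: total 48.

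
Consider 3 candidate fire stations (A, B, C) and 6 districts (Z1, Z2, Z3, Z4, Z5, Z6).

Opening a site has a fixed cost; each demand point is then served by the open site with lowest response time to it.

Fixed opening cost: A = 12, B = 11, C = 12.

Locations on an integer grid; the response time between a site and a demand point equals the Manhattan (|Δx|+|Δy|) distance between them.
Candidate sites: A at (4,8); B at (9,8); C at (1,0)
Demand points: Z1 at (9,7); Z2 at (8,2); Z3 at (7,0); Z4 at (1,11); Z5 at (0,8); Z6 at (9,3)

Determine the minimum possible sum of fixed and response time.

Open {B}: assign each demand point to its cheapest open site.
  Z1→B 1, Z2→B 7, Z3→B 10, Z4→B 11, Z5→B 9, Z6→B 5
  response time 43, fixed 11 → total 54.
Compare {A, B}: response time 33 + fixed 23 = 56.
Compare {A}: response time 47 + fixed 12 = 59.
Compare {B, C}: response time 39 + fixed 23 = 62.
All other subsets cost ≥ 56. Minimum total cost: 54.

54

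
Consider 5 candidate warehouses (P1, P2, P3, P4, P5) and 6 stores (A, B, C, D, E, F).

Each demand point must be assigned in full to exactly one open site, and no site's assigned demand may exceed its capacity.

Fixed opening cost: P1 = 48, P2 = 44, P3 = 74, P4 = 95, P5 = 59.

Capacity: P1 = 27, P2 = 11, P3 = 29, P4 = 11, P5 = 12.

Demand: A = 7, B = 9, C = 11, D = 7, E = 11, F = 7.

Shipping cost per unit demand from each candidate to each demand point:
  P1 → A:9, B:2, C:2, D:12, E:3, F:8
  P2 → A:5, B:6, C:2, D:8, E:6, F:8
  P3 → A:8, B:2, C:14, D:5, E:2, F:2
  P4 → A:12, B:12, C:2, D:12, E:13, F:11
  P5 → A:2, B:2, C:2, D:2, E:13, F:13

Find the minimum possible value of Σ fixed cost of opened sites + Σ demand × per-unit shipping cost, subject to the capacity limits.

296

Open {P1, P3}; cheapest assignment that respects the capacities:
  P1 (cap 27, load 27): A, B, C — cost 7×9 + 9×2 + 11×2 = 103
  P3 (cap 29, load 25): D, E, F — cost 7×5 + 11×2 + 7×2 = 71
  Shipping 174, fixed 122 → total 296.
  Any other capacity-feasible assignment to {P1, P3} ships for at least 174.
Compare {P1, P3, P5}: its best feasible assignment gives total 306.
Compare {P1, P2, P3}: its best feasible assignment gives total 312.
Every other set of open sites that can feasibly serve all demand totals ≥ 306 even under its best assignment. Minimum: 296.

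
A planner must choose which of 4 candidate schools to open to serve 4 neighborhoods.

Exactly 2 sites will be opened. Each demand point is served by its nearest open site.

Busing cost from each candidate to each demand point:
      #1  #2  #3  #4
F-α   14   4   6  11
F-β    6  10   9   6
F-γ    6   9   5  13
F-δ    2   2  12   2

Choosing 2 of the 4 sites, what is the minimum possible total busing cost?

Open {F-γ, F-δ}.
  #1→F-δ 2, #2→F-δ 2, #3→F-γ 5, #4→F-δ 2  ⇒ total 11.
Compare {F-α, F-δ}: total 12.
Compare {F-β, F-δ}: total 15.
No size-2 selection does better; minimum is 11.

11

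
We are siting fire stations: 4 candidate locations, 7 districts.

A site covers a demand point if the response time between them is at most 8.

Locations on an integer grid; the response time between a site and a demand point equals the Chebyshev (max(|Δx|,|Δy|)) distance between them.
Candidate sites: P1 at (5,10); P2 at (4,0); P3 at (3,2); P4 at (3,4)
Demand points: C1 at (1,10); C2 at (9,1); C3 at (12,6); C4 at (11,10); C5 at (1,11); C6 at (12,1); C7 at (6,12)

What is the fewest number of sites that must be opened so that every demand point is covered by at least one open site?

Coverage sets (demand points within 8 of each site):
  P1: {C1, C3, C4, C5, C7}
  P2: {C2, C3, C6}
  P3: {C1, C2, C4}
  P4: {C1, C2, C4, C5, C7}
No single site covers all 7 demand points.
But {P1, P2} covers everything, so the minimum is 2.

2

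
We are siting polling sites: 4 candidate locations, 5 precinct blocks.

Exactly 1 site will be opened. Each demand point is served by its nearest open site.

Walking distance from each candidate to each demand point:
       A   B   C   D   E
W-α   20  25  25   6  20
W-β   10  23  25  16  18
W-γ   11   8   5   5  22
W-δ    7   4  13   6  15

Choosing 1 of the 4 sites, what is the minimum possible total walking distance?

Open {W-δ}.
  A→W-δ 7, B→W-δ 4, C→W-δ 13, D→W-δ 6, E→W-δ 15  ⇒ total 45.
Compare {W-γ}: total 51.
Compare {W-β}: total 92.
No size-1 selection does better; minimum is 45.

45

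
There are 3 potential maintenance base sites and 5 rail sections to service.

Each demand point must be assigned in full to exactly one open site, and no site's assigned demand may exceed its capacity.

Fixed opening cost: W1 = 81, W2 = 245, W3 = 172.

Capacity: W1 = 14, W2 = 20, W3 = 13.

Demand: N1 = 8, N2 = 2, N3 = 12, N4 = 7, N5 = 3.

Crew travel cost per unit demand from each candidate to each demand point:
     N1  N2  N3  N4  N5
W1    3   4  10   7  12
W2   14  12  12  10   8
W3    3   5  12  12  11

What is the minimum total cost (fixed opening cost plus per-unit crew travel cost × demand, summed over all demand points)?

Open {W1, W2}; cheapest assignment that respects the capacities:
  W1 (cap 14, load 13): N1, N2, N5 — cost 8×3 + 2×4 + 3×12 = 68
  W2 (cap 20, load 19): N3, N4 — cost 12×12 + 7×10 = 214
  Shipping 282, fixed 326 → total 608.
  Any other capacity-feasible assignment to {W1, W2} ships for at least 282.
Compare {W2, W3}: its best feasible assignment gives total 698.
Compare {W1, W2, W3}: its best feasible assignment gives total 744.
Every other set of open sites that can feasibly serve all demand totals ≥ 698 even under its best assignment. Minimum: 608.

608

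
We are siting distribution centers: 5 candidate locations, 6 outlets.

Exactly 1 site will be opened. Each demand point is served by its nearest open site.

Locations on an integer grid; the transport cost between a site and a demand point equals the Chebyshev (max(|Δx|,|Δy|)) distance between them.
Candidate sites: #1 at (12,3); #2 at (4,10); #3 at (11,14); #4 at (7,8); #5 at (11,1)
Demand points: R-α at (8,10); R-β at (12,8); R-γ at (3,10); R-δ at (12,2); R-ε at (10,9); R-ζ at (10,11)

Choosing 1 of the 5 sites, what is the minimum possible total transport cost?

23

Open {#4}.
  R-α→#4 2, R-β→#4 5, R-γ→#4 4, R-δ→#4 6, R-ε→#4 3, R-ζ→#4 3  ⇒ total 23.
Compare {#2}: total 33.
Compare {#1}: total 36.
No size-1 selection does better; minimum is 23.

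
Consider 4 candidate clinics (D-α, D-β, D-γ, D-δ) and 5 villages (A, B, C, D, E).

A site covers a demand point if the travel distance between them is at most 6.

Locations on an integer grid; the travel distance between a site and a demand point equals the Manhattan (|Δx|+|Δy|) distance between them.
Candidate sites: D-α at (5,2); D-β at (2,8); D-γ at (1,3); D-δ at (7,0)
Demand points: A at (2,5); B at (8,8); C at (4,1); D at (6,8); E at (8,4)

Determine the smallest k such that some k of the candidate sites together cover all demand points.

2

Coverage sets (demand points within 6 of each site):
  D-α: {A, C, E}
  D-β: {A, B, D}
  D-γ: {A, C}
  D-δ: {C, E}
No single site covers all 5 demand points.
But {D-α, D-β} covers everything, so the minimum is 2.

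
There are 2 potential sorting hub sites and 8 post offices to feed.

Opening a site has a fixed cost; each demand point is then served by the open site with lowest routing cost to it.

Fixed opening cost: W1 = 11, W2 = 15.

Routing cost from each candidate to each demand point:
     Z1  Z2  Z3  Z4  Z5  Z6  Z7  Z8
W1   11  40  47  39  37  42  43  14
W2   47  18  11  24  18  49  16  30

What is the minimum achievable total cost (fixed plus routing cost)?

Open {W1, W2}: assign each demand point to its cheapest open site.
  Z1→W1 11, Z2→W2 18, Z3→W2 11, Z4→W2 24, Z5→W2 18, Z6→W1 42, Z7→W2 16, Z8→W1 14
  routing cost 154, fixed 26 → total 180.
Compare {W2}: routing cost 213 + fixed 15 = 228.
Compare {W1}: routing cost 273 + fixed 11 = 284.

180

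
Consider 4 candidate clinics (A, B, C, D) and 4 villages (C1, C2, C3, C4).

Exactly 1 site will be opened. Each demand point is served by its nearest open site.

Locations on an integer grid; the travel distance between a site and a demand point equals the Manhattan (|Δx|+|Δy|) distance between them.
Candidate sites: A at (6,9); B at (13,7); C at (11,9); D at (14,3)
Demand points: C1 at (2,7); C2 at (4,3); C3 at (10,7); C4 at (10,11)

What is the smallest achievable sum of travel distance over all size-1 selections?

26

Open {A}.
  C1→A 6, C2→A 8, C3→A 6, C4→A 6  ⇒ total 26.
Compare {C}: total 30.
Compare {B}: total 34.
No size-1 selection does better; minimum is 26.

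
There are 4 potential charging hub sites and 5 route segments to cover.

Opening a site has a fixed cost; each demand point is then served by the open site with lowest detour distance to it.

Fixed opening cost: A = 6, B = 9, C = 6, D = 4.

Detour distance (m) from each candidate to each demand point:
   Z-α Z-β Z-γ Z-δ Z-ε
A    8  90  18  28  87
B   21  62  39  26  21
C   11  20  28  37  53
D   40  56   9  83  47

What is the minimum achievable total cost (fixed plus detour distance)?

106

Open {B, C, D}: assign each demand point to its cheapest open site.
  Z-α→C 11, Z-β→C 20, Z-γ→D 9, Z-δ→B 26, Z-ε→B 21
  detour distance 87, fixed 19 → total 106.
Compare {A, B, C, D}: detour distance 84 + fixed 25 = 109.
Compare {A, B, C}: detour distance 93 + fixed 21 = 114.
Compare {B, C}: detour distance 106 + fixed 15 = 121.
All other subsets cost ≥ 109. Minimum total cost: 106.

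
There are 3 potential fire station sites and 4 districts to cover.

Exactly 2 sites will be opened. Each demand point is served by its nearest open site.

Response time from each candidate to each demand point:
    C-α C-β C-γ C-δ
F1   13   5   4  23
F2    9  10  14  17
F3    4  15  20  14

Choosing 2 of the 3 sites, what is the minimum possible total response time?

27

Open {F1, F3}.
  C-α→F3 4, C-β→F1 5, C-γ→F1 4, C-δ→F3 14  ⇒ total 27.
Compare {F1, F2}: total 35.
Compare {F2, F3}: total 42.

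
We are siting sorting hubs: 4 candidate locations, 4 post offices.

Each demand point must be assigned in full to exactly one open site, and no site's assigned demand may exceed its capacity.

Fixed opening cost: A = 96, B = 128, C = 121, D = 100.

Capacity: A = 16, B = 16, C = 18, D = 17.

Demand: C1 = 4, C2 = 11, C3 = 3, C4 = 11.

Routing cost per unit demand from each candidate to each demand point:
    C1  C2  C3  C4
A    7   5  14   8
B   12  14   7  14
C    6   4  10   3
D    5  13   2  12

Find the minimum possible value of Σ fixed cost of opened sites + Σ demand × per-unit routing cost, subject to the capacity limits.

Open {A, C}; cheapest assignment that respects the capacities:
  A (cap 16, load 11): C2 — cost 11×5 = 55
  C (cap 18, load 18): C1, C3, C4 — cost 4×6 + 3×10 + 11×3 = 87
  Shipping 142, fixed 217 → total 359.
  Any other capacity-feasible assignment to {A, C} ships for at least 142.
Compare {A, D}: its best feasible assignment gives total 417.
Compare {C, D}: its best feasible assignment gives total 427.
Every other set of open sites that can feasibly serve all demand totals ≥ 417 even under its best assignment. Minimum: 359.

359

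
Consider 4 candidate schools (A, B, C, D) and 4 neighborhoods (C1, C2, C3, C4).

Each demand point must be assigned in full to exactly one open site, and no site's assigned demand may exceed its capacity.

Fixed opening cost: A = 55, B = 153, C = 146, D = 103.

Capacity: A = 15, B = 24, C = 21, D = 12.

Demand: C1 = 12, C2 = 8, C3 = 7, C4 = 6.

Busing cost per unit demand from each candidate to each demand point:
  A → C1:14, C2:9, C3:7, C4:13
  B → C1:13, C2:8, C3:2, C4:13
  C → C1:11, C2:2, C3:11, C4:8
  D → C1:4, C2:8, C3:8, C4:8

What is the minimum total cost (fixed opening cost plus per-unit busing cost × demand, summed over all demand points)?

Open {C, D}; cheapest assignment that respects the capacities:
  C (cap 21, load 21): C2, C3, C4 — cost 8×2 + 7×11 + 6×8 = 141
  D (cap 12, load 12): C1 — cost 12×4 = 48
  Shipping 189, fixed 249 → total 438.
  Any other capacity-feasible assignment to {C, D} ships for at least 189.
Compare {B, D}: its best feasible assignment gives total 460.
Compare {A, C, D}: its best feasible assignment gives total 465.
Every other set of open sites that can feasibly serve all demand totals ≥ 460 even under its best assignment. Minimum: 438.

438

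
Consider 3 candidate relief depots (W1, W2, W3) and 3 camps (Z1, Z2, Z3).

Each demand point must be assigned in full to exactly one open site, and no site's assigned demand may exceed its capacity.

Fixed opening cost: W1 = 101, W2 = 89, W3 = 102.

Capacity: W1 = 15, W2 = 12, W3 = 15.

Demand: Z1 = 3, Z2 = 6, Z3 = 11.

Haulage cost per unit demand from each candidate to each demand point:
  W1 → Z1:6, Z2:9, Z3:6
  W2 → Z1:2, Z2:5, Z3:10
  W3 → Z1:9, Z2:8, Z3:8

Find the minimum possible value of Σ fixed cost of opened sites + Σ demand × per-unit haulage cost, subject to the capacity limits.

Open {W1, W2}; cheapest assignment that respects the capacities:
  W1 (cap 15, load 11): Z3 — cost 11×6 = 66
  W2 (cap 12, load 9): Z1, Z2 — cost 3×2 + 6×5 = 36
  Shipping 102, fixed 190 → total 292.
  Any other capacity-feasible assignment to {W1, W2} ships for at least 102.
Compare {W2, W3}: its best feasible assignment gives total 315.
Compare {W1, W3}: its best feasible assignment gives total 335.
Every other set of open sites that can feasibly serve all demand totals ≥ 315 even under its best assignment. Minimum: 292.

292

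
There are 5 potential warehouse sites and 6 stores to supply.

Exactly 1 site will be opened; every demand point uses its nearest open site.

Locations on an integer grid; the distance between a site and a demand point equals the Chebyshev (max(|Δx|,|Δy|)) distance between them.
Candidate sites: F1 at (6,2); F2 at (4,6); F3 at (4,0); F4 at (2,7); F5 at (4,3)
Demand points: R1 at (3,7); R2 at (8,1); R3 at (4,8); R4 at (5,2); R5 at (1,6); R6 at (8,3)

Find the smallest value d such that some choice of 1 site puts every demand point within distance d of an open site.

5

Open {F2}.
  Farthest demand point is R2 at distance 5 (to F2); all others are ≤ 5.
With {F5} the worst case is 5.
With {F1} the worst case is 6.
No size-1 selection achieves below 5.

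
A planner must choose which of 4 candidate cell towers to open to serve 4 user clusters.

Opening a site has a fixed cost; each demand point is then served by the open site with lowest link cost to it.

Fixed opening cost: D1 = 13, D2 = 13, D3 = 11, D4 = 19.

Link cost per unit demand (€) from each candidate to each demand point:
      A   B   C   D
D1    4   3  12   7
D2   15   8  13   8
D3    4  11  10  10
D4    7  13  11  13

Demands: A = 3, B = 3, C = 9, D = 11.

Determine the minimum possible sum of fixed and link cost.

Open {D1, D3}: assign each demand point to its cheapest open site.
  A→D1 3×4=12, B→D1 3×3=9, C→D3 9×10=90, D→D1 11×7=77
  link cost 188, fixed 24 → total 212.
Compare {D1}: link cost 206 + fixed 13 = 219.
Compare {D1, D2, D3}: link cost 188 + fixed 37 = 225.
Compare {D1, D4}: link cost 197 + fixed 32 = 229.
All other subsets cost ≥ 219. Minimum total cost: 212.

212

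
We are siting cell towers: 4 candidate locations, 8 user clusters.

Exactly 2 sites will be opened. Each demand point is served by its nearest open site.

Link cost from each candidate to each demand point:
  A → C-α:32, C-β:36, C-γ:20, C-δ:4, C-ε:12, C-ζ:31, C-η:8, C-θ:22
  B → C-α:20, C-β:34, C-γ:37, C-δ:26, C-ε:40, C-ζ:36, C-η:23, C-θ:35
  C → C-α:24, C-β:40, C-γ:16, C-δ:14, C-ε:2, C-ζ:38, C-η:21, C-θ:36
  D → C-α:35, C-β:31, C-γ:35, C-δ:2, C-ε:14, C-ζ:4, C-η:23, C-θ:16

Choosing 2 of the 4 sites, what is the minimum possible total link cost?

Open {C, D}.
  C-α→C 24, C-β→D 31, C-γ→C 16, C-δ→D 2, C-ε→C 2, C-ζ→D 4, C-η→C 21, C-θ→D 16  ⇒ total 116.
Compare {A, D}: total 125.
Compare {A, C}: total 143.
No size-2 selection does better; minimum is 116.

116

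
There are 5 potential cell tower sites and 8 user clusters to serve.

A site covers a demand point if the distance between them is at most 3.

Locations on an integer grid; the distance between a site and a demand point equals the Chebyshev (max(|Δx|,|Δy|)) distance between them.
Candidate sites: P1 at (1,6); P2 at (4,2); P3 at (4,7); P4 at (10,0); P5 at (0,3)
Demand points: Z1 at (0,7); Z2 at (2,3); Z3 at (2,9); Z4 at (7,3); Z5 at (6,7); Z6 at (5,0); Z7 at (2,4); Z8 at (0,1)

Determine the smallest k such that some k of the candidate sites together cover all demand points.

Coverage sets (demand points within 3 of each site):
  P1: {Z1, Z2, Z3, Z7}
  P2: {Z2, Z4, Z6, Z7}
  P3: {Z3, Z5, Z7}
  P4: {Z4}
  P5: {Z2, Z7, Z8}
No 3 sites suffice: every size-3 union leaves at least one demand point uncovered.
But {P1, P2, P3, P5} covers everything, so the minimum is 4.

4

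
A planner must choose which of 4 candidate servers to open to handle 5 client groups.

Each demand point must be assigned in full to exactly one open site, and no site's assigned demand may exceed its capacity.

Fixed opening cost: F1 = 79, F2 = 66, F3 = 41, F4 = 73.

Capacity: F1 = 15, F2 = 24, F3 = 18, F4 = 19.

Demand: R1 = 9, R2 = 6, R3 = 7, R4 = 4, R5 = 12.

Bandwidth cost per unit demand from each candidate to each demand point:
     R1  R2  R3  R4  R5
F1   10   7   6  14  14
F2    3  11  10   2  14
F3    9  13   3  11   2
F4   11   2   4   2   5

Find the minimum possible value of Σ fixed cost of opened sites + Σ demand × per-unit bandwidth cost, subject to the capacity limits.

Open {F2, F3, F4}; cheapest assignment that respects the capacities:
  F2 (cap 24, load 13): R1, R4 — cost 9×3 + 4×2 = 35
  F3 (cap 18, load 12): R5 — cost 12×2 = 24
  F4 (cap 19, load 13): R2, R3 — cost 6×2 + 7×4 = 40
  Shipping 99, fixed 180 → total 279.
  Any other capacity-feasible assignment to {F2, F3, F4} ships for at least 99.
Compare {F2, F3}: its best feasible assignment gives total 314.
Compare {F2, F4}: its best feasible assignment gives total 316.
Every other set of open sites that can feasibly serve all demand totals ≥ 314 even under its best assignment. Minimum: 279.

279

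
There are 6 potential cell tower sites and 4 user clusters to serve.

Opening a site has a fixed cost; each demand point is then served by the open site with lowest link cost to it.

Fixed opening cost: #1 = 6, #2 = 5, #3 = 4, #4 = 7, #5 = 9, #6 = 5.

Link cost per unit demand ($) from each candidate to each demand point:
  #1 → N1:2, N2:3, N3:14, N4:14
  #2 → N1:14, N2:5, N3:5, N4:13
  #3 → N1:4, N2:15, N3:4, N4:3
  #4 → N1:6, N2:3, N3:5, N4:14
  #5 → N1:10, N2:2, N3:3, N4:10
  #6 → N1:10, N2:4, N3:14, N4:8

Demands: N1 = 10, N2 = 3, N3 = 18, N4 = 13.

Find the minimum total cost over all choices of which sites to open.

Open {#1, #3, #5}: assign each demand point to its cheapest open site.
  N1→#1 10×2=20, N2→#5 3×2=6, N3→#5 18×3=54, N4→#3 13×3=39
  link cost 119, fixed 19 → total 138.
Compare {#1, #2, #3, #5}: link cost 119 + fixed 24 = 143.
Compare {#1, #3, #5, #6}: link cost 119 + fixed 24 = 143.
Compare {#1, #3, #4, #5}: link cost 119 + fixed 26 = 145.
All other subsets cost ≥ 143. Minimum total cost: 138.

138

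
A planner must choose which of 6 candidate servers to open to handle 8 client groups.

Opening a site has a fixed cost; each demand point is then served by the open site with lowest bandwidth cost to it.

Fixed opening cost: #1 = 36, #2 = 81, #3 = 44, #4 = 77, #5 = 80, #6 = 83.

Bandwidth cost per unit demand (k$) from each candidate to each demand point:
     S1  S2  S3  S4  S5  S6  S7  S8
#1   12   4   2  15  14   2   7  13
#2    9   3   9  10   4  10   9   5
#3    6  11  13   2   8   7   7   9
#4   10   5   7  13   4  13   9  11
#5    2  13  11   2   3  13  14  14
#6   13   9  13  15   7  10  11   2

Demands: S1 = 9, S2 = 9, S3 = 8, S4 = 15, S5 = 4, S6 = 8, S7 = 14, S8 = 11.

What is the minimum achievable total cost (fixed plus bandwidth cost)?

447

Open {#1, #5, #6}: assign each demand point to its cheapest open site.
  S1→#5 9×2=18, S2→#1 9×4=36, S3→#1 8×2=16, S4→#5 15×2=30, S5→#5 4×3=12, S6→#1 8×2=16, S7→#1 14×7=98, S8→#6 11×2=22
  bandwidth cost 248, fixed 199 → total 447.
Compare {#1, #3}: bandwidth cost 381 + fixed 80 = 461.
Compare {#1, #3, #6}: bandwidth cost 300 + fixed 163 = 463.
Compare {#1, #2, #5}: bandwidth cost 272 + fixed 197 = 469.
All other subsets cost ≥ 461. Minimum total cost: 447.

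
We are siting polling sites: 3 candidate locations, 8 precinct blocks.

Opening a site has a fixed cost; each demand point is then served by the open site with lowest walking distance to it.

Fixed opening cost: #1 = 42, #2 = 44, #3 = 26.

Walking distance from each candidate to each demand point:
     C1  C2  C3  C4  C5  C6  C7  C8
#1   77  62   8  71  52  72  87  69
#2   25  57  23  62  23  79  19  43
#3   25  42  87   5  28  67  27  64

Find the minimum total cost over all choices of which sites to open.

Open {#2, #3}: assign each demand point to its cheapest open site.
  C1→#2 25, C2→#3 42, C3→#2 23, C4→#3 5, C5→#2 23, C6→#3 67, C7→#2 19, C8→#2 43
  walking distance 247, fixed 70 → total 317.
Compare {#1, #3}: walking distance 266 + fixed 68 = 334.
Compare {#1, #2, #3}: walking distance 232 + fixed 112 = 344.
Compare {#3}: walking distance 345 + fixed 26 = 371.
All other subsets cost ≥ 334. Minimum total cost: 317.

317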